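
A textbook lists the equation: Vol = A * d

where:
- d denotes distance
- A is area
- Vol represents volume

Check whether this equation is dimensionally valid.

Yes

d (distance) has dimensions [L].
A (area) has dimensions [L^2].
Vol (volume) has dimensions [L^3].

Left side: [L^3]
Right side: [L^3]

Both sides have the same dimensions, so the equation is dimensionally consistent.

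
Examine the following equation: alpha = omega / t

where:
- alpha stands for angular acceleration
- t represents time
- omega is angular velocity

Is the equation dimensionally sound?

Yes

alpha (angular acceleration) has dimensions [T^-2].
t (time) has dimensions [T].
omega (angular velocity) has dimensions [T^-1].

Left side: [T^-2]
Right side: [T^-2]

Both sides have the same dimensions, so the equation is dimensionally consistent.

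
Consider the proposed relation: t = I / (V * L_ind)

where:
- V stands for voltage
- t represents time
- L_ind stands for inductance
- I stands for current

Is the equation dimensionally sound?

No

V (voltage) has dimensions [I^-1 L^2 M T^-3].
t (time) has dimensions [T].
L_ind (inductance) has dimensions [I^-2 L^2 M T^-2].
I (current) has dimensions [I].

Left side: [T]
Right side: [I^4 L^-4 M^-2 T^5]

The two sides have different dimensions, so the equation is NOT dimensionally consistent.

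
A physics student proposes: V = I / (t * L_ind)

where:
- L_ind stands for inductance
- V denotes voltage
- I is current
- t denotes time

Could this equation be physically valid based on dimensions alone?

No

L_ind (inductance) has dimensions [I^-2 L^2 M T^-2].
V (voltage) has dimensions [I^-1 L^2 M T^-3].
I (current) has dimensions [I].
t (time) has dimensions [T].

Left side: [I^-1 L^2 M T^-3]
Right side: [I^3 L^-2 M^-1 T]

The two sides have different dimensions, so the equation is NOT dimensionally consistent.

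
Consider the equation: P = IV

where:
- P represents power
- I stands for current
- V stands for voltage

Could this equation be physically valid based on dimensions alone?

Yes

P (power) has dimensions [L^2 M T^-3].
I (current) has dimensions [I].
V (voltage) has dimensions [I^-1 L^2 M T^-3].

Left side: [L^2 M T^-3]
Right side: [L^2 M T^-3]

Both sides have the same dimensions, so the equation is dimensionally consistent.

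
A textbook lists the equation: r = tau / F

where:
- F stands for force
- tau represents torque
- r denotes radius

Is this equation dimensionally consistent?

Yes

F (force) has dimensions [L M T^-2].
tau (torque) has dimensions [L^2 M T^-2].
r (radius) has dimensions [L].

Left side: [L]
Right side: [L]

Both sides have the same dimensions, so the equation is dimensionally consistent.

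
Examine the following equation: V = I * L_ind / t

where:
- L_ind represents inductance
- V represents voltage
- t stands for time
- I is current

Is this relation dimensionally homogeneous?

Yes

L_ind (inductance) has dimensions [I^-2 L^2 M T^-2].
V (voltage) has dimensions [I^-1 L^2 M T^-3].
t (time) has dimensions [T].
I (current) has dimensions [I].

Left side: [I^-1 L^2 M T^-3]
Right side: [I^-1 L^2 M T^-3]

Both sides have the same dimensions, so the equation is dimensionally consistent.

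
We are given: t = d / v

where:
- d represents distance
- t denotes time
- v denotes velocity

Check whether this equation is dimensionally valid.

Yes

d (distance) has dimensions [L].
t (time) has dimensions [T].
v (velocity) has dimensions [L T^-1].

Left side: [T]
Right side: [T]

Both sides have the same dimensions, so the equation is dimensionally consistent.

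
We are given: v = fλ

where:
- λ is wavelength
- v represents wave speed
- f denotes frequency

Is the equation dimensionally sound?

Yes

λ (wavelength) has dimensions [L].
v (wave speed) has dimensions [L T^-1].
f (frequency) has dimensions [T^-1].

Left side: [L T^-1]
Right side: [L T^-1]

Both sides have the same dimensions, so the equation is dimensionally consistent.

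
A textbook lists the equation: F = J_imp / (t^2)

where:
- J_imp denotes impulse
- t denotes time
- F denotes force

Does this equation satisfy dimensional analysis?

No

J_imp (impulse) has dimensions [L M T^-1].
t (time) has dimensions [T].
F (force) has dimensions [L M T^-2].

Left side: [L M T^-2]
Right side: [L M T^-3]

The two sides have different dimensions, so the equation is NOT dimensionally consistent.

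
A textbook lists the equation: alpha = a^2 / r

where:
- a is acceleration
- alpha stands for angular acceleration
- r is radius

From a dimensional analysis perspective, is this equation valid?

No

a (acceleration) has dimensions [L T^-2].
alpha (angular acceleration) has dimensions [T^-2].
r (radius) has dimensions [L].

Left side: [T^-2]
Right side: [L T^-4]

The two sides have different dimensions, so the equation is NOT dimensionally consistent.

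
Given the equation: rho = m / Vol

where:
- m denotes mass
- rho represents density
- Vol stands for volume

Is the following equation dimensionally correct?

Yes

m (mass) has dimensions [M].
rho (density) has dimensions [L^-3 M].
Vol (volume) has dimensions [L^3].

Left side: [L^-3 M]
Right side: [L^-3 M]

Both sides have the same dimensions, so the equation is dimensionally consistent.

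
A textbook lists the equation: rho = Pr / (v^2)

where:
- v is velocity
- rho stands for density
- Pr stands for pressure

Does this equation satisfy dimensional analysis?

Yes

v (velocity) has dimensions [L T^-1].
rho (density) has dimensions [L^-3 M].
Pr (pressure) has dimensions [L^-1 M T^-2].

Left side: [L^-3 M]
Right side: [L^-3 M]

Both sides have the same dimensions, so the equation is dimensionally consistent.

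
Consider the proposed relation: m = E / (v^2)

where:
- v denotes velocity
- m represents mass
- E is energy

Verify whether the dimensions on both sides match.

Yes

v (velocity) has dimensions [L T^-1].
m (mass) has dimensions [M].
E (energy) has dimensions [L^2 M T^-2].

Left side: [M]
Right side: [M]

Both sides have the same dimensions, so the equation is dimensionally consistent.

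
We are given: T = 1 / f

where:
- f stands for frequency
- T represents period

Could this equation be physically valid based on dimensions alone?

Yes

f (frequency) has dimensions [T^-1].
T (period) has dimensions [T].

Left side: [T]
Right side: [T]

Both sides have the same dimensions, so the equation is dimensionally consistent.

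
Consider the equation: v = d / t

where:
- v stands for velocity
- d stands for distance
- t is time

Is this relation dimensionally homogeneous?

Yes

v (velocity) has dimensions [L T^-1].
d (distance) has dimensions [L].
t (time) has dimensions [T].

Left side: [L T^-1]
Right side: [L T^-1]

Both sides have the same dimensions, so the equation is dimensionally consistent.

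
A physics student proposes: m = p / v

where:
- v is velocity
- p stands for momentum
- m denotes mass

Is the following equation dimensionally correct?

Yes

v (velocity) has dimensions [L T^-1].
p (momentum) has dimensions [L M T^-1].
m (mass) has dimensions [M].

Left side: [M]
Right side: [M]

Both sides have the same dimensions, so the equation is dimensionally consistent.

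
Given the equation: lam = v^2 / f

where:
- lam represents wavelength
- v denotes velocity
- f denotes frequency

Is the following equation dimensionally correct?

No

lam (wavelength) has dimensions [L].
v (velocity) has dimensions [L T^-1].
f (frequency) has dimensions [T^-1].

Left side: [L]
Right side: [L^2 T^-1]

The two sides have different dimensions, so the equation is NOT dimensionally consistent.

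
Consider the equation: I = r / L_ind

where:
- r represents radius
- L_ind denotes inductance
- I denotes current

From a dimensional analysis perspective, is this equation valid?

No

r (radius) has dimensions [L].
L_ind (inductance) has dimensions [I^-2 L^2 M T^-2].
I (current) has dimensions [I].

Left side: [I]
Right side: [I^2 L^-1 M^-1 T^2]

The two sides have different dimensions, so the equation is NOT dimensionally consistent.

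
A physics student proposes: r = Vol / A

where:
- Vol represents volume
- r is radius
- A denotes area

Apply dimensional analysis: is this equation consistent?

Yes

Vol (volume) has dimensions [L^3].
r (radius) has dimensions [L].
A (area) has dimensions [L^2].

Left side: [L]
Right side: [L]

Both sides have the same dimensions, so the equation is dimensionally consistent.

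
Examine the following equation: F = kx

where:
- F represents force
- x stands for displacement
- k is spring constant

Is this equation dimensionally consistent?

Yes

F (force) has dimensions [L M T^-2].
x (displacement) has dimensions [L].
k (spring constant) has dimensions [M T^-2].

Left side: [L M T^-2]
Right side: [L M T^-2]

Both sides have the same dimensions, so the equation is dimensionally consistent.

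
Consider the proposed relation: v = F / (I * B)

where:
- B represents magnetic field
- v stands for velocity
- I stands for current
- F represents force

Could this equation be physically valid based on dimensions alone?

No

B (magnetic field) has dimensions [I^-1 M T^-2].
v (velocity) has dimensions [L T^-1].
I (current) has dimensions [I].
F (force) has dimensions [L M T^-2].

Left side: [L T^-1]
Right side: [L]

The two sides have different dimensions, so the equation is NOT dimensionally consistent.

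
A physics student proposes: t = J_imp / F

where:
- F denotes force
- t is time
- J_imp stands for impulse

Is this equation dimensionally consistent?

Yes

F (force) has dimensions [L M T^-2].
t (time) has dimensions [T].
J_imp (impulse) has dimensions [L M T^-1].

Left side: [T]
Right side: [T]

Both sides have the same dimensions, so the equation is dimensionally consistent.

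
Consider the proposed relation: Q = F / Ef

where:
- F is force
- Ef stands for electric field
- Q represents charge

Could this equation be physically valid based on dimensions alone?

Yes

F (force) has dimensions [L M T^-2].
Ef (electric field) has dimensions [I^-1 L M T^-3].
Q (charge) has dimensions [I T].

Left side: [I T]
Right side: [I T]

Both sides have the same dimensions, so the equation is dimensionally consistent.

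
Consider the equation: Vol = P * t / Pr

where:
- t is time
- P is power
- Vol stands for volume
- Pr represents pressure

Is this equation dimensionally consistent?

Yes

t (time) has dimensions [T].
P (power) has dimensions [L^2 M T^-3].
Vol (volume) has dimensions [L^3].
Pr (pressure) has dimensions [L^-1 M T^-2].

Left side: [L^3]
Right side: [L^3]

Both sides have the same dimensions, so the equation is dimensionally consistent.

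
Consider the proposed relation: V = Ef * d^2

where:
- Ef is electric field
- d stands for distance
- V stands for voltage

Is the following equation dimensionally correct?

No

Ef (electric field) has dimensions [I^-1 L M T^-3].
d (distance) has dimensions [L].
V (voltage) has dimensions [I^-1 L^2 M T^-3].

Left side: [I^-1 L^2 M T^-3]
Right side: [I^-1 L^3 M T^-3]

The two sides have different dimensions, so the equation is NOT dimensionally consistent.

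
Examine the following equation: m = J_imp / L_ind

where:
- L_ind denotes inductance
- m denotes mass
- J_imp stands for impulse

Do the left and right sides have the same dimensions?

No

L_ind (inductance) has dimensions [I^-2 L^2 M T^-2].
m (mass) has dimensions [M].
J_imp (impulse) has dimensions [L M T^-1].

Left side: [M]
Right side: [I^2 L^-1 T]

The two sides have different dimensions, so the equation is NOT dimensionally consistent.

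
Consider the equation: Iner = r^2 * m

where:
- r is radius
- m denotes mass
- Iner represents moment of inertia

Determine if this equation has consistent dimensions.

Yes

r (radius) has dimensions [L].
m (mass) has dimensions [M].
Iner (moment of inertia) has dimensions [L^2 M].

Left side: [L^2 M]
Right side: [L^2 M]

Both sides have the same dimensions, so the equation is dimensionally consistent.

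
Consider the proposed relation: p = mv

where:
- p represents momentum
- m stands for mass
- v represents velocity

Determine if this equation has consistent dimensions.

Yes

p (momentum) has dimensions [L M T^-1].
m (mass) has dimensions [M].
v (velocity) has dimensions [L T^-1].

Left side: [L M T^-1]
Right side: [L M T^-1]

Both sides have the same dimensions, so the equation is dimensionally consistent.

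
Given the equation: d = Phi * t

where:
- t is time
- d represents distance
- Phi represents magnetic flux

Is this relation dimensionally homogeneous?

No

t (time) has dimensions [T].
d (distance) has dimensions [L].
Phi (magnetic flux) has dimensions [I^-1 L^2 M T^-2].

Left side: [L]
Right side: [I^-1 L^2 M T^-1]

The two sides have different dimensions, so the equation is NOT dimensionally consistent.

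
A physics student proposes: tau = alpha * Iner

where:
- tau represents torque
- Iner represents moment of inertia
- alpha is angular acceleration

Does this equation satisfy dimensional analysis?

Yes

tau (torque) has dimensions [L^2 M T^-2].
Iner (moment of inertia) has dimensions [L^2 M].
alpha (angular acceleration) has dimensions [T^-2].

Left side: [L^2 M T^-2]
Right side: [L^2 M T^-2]

Both sides have the same dimensions, so the equation is dimensionally consistent.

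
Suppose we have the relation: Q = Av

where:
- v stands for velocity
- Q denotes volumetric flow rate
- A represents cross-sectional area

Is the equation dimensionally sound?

Yes

v (velocity) has dimensions [L T^-1].
Q (volumetric flow rate) has dimensions [L^3 T^-1].
A (cross-sectional area) has dimensions [L^2].

Left side: [L^3 T^-1]
Right side: [L^3 T^-1]

Both sides have the same dimensions, so the equation is dimensionally consistent.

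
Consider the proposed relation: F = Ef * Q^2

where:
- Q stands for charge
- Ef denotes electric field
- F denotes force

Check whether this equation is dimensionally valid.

No

Q (charge) has dimensions [I T].
Ef (electric field) has dimensions [I^-1 L M T^-3].
F (force) has dimensions [L M T^-2].

Left side: [L M T^-2]
Right side: [I L M T^-1]

The two sides have different dimensions, so the equation is NOT dimensionally consistent.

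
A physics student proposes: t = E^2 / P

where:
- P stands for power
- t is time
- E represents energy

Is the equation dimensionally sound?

No

P (power) has dimensions [L^2 M T^-3].
t (time) has dimensions [T].
E (energy) has dimensions [L^2 M T^-2].

Left side: [T]
Right side: [L^2 M T^-1]

The two sides have different dimensions, so the equation is NOT dimensionally consistent.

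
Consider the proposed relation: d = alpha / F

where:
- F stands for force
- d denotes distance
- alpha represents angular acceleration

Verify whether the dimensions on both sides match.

No

F (force) has dimensions [L M T^-2].
d (distance) has dimensions [L].
alpha (angular acceleration) has dimensions [T^-2].

Left side: [L]
Right side: [L^-1 M^-1]

The two sides have different dimensions, so the equation is NOT dimensionally consistent.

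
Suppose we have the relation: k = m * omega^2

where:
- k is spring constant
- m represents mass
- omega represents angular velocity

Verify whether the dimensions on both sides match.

Yes

k (spring constant) has dimensions [M T^-2].
m (mass) has dimensions [M].
omega (angular velocity) has dimensions [T^-1].

Left side: [M T^-2]
Right side: [M T^-2]

Both sides have the same dimensions, so the equation is dimensionally consistent.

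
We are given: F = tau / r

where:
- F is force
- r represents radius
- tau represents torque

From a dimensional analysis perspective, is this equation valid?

Yes

F (force) has dimensions [L M T^-2].
r (radius) has dimensions [L].
tau (torque) has dimensions [L^2 M T^-2].

Left side: [L M T^-2]
Right side: [L M T^-2]

Both sides have the same dimensions, so the equation is dimensionally consistent.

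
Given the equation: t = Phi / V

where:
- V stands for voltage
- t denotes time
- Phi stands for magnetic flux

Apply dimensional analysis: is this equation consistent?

Yes

V (voltage) has dimensions [I^-1 L^2 M T^-3].
t (time) has dimensions [T].
Phi (magnetic flux) has dimensions [I^-1 L^2 M T^-2].

Left side: [T]
Right side: [T]

Both sides have the same dimensions, so the equation is dimensionally consistent.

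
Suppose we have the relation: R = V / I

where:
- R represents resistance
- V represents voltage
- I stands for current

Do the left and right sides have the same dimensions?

Yes

R (resistance) has dimensions [I^-2 L^2 M T^-3].
V (voltage) has dimensions [I^-1 L^2 M T^-3].
I (current) has dimensions [I].

Left side: [I^-2 L^2 M T^-3]
Right side: [I^-2 L^2 M T^-3]

Both sides have the same dimensions, so the equation is dimensionally consistent.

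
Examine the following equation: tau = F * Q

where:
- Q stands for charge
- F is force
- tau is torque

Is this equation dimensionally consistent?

No

Q (charge) has dimensions [I T].
F (force) has dimensions [L M T^-2].
tau (torque) has dimensions [L^2 M T^-2].

Left side: [L^2 M T^-2]
Right side: [I L M T^-1]

The two sides have different dimensions, so the equation is NOT dimensionally consistent.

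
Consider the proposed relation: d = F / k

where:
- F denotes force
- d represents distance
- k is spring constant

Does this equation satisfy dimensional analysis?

Yes

F (force) has dimensions [L M T^-2].
d (distance) has dimensions [L].
k (spring constant) has dimensions [M T^-2].

Left side: [L]
Right side: [L]

Both sides have the same dimensions, so the equation is dimensionally consistent.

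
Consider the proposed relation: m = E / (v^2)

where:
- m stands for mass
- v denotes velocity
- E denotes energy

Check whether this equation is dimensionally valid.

Yes

m (mass) has dimensions [M].
v (velocity) has dimensions [L T^-1].
E (energy) has dimensions [L^2 M T^-2].

Left side: [M]
Right side: [M]

Both sides have the same dimensions, so the equation is dimensionally consistent.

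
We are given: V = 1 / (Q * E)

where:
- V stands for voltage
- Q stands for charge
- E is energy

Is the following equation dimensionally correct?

No

V (voltage) has dimensions [I^-1 L^2 M T^-3].
Q (charge) has dimensions [I T].
E (energy) has dimensions [L^2 M T^-2].

Left side: [I^-1 L^2 M T^-3]
Right side: [I^-1 L^-2 M^-1 T]

The two sides have different dimensions, so the equation is NOT dimensionally consistent.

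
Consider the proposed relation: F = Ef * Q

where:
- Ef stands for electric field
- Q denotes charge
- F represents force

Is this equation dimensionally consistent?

Yes

Ef (electric field) has dimensions [I^-1 L M T^-3].
Q (charge) has dimensions [I T].
F (force) has dimensions [L M T^-2].

Left side: [L M T^-2]
Right side: [L M T^-2]

Both sides have the same dimensions, so the equation is dimensionally consistent.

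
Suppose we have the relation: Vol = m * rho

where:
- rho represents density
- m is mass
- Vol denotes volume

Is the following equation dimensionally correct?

No

rho (density) has dimensions [L^-3 M].
m (mass) has dimensions [M].
Vol (volume) has dimensions [L^3].

Left side: [L^3]
Right side: [L^-3 M^2]

The two sides have different dimensions, so the equation is NOT dimensionally consistent.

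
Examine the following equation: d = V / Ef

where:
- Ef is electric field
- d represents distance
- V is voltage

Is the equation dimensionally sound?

Yes

Ef (electric field) has dimensions [I^-1 L M T^-3].
d (distance) has dimensions [L].
V (voltage) has dimensions [I^-1 L^2 M T^-3].

Left side: [L]
Right side: [L]

Both sides have the same dimensions, so the equation is dimensionally consistent.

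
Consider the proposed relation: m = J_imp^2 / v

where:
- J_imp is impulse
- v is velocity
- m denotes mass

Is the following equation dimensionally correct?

No

J_imp (impulse) has dimensions [L M T^-1].
v (velocity) has dimensions [L T^-1].
m (mass) has dimensions [M].

Left side: [M]
Right side: [L M^2 T^-1]

The two sides have different dimensions, so the equation is NOT dimensionally consistent.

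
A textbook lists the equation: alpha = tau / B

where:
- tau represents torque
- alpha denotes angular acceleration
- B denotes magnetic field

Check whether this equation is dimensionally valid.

No

tau (torque) has dimensions [L^2 M T^-2].
alpha (angular acceleration) has dimensions [T^-2].
B (magnetic field) has dimensions [I^-1 M T^-2].

Left side: [T^-2]
Right side: [I L^2]

The two sides have different dimensions, so the equation is NOT dimensionally consistent.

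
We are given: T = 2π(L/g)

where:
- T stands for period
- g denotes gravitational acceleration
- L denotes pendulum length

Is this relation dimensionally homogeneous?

No

T (period) has dimensions [T].
g (gravitational acceleration) has dimensions [L T^-2].
L (pendulum length) has dimensions [L].

Left side: [T]
Right side: [T^2]

The two sides have different dimensions, so the equation is NOT dimensionally consistent.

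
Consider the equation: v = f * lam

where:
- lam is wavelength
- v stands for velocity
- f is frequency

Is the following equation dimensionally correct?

Yes

lam (wavelength) has dimensions [L].
v (velocity) has dimensions [L T^-1].
f (frequency) has dimensions [T^-1].

Left side: [L T^-1]
Right side: [L T^-1]

Both sides have the same dimensions, so the equation is dimensionally consistent.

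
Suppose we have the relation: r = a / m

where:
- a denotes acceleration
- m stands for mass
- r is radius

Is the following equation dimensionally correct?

No

a (acceleration) has dimensions [L T^-2].
m (mass) has dimensions [M].
r (radius) has dimensions [L].

Left side: [L]
Right side: [L M^-1 T^-2]

The two sides have different dimensions, so the equation is NOT dimensionally consistent.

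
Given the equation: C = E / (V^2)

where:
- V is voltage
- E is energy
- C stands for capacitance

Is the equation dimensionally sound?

Yes

V (voltage) has dimensions [I^-1 L^2 M T^-3].
E (energy) has dimensions [L^2 M T^-2].
C (capacitance) has dimensions [I^2 L^-2 M^-1 T^4].

Left side: [I^2 L^-2 M^-1 T^4]
Right side: [I^2 L^-2 M^-1 T^4]

Both sides have the same dimensions, so the equation is dimensionally consistent.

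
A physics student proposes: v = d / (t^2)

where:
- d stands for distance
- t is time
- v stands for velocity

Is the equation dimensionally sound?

No

d (distance) has dimensions [L].
t (time) has dimensions [T].
v (velocity) has dimensions [L T^-1].

Left side: [L T^-1]
Right side: [L T^-2]

The two sides have different dimensions, so the equation is NOT dimensionally consistent.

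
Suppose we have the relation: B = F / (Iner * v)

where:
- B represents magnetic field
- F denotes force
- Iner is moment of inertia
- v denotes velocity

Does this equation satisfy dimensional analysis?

No

B (magnetic field) has dimensions [I^-1 M T^-2].
F (force) has dimensions [L M T^-2].
Iner (moment of inertia) has dimensions [L^2 M].
v (velocity) has dimensions [L T^-1].

Left side: [I^-1 M T^-2]
Right side: [L^-2 T^-1]

The two sides have different dimensions, so the equation is NOT dimensionally consistent.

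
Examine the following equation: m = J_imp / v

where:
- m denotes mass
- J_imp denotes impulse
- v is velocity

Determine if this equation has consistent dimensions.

Yes

m (mass) has dimensions [M].
J_imp (impulse) has dimensions [L M T^-1].
v (velocity) has dimensions [L T^-1].

Left side: [M]
Right side: [M]

Both sides have the same dimensions, so the equation is dimensionally consistent.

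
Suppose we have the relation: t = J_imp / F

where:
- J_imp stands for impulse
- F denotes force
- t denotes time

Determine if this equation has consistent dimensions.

Yes

J_imp (impulse) has dimensions [L M T^-1].
F (force) has dimensions [L M T^-2].
t (time) has dimensions [T].

Left side: [T]
Right side: [T]

Both sides have the same dimensions, so the equation is dimensionally consistent.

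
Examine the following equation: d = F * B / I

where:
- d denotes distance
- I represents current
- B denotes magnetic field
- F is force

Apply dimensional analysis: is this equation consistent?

No

d (distance) has dimensions [L].
I (current) has dimensions [I].
B (magnetic field) has dimensions [I^-1 M T^-2].
F (force) has dimensions [L M T^-2].

Left side: [L]
Right side: [I^-2 L M^2 T^-4]

The two sides have different dimensions, so the equation is NOT dimensionally consistent.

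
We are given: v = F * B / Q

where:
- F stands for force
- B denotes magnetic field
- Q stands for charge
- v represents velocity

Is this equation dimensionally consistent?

No

F (force) has dimensions [L M T^-2].
B (magnetic field) has dimensions [I^-1 M T^-2].
Q (charge) has dimensions [I T].
v (velocity) has dimensions [L T^-1].

Left side: [L T^-1]
Right side: [I^-2 L M^2 T^-5]

The two sides have different dimensions, so the equation is NOT dimensionally consistent.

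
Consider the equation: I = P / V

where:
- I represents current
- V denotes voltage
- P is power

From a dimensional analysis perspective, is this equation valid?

Yes

I (current) has dimensions [I].
V (voltage) has dimensions [I^-1 L^2 M T^-3].
P (power) has dimensions [L^2 M T^-3].

Left side: [I]
Right side: [I]

Both sides have the same dimensions, so the equation is dimensionally consistent.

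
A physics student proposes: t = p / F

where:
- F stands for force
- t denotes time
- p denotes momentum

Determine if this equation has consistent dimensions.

Yes

F (force) has dimensions [L M T^-2].
t (time) has dimensions [T].
p (momentum) has dimensions [L M T^-1].

Left side: [T]
Right side: [T]

Both sides have the same dimensions, so the equation is dimensionally consistent.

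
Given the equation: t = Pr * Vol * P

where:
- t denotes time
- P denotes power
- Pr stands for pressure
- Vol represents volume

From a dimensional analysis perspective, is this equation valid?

No

t (time) has dimensions [T].
P (power) has dimensions [L^2 M T^-3].
Pr (pressure) has dimensions [L^-1 M T^-2].
Vol (volume) has dimensions [L^3].

Left side: [T]
Right side: [L^4 M^2 T^-5]

The two sides have different dimensions, so the equation is NOT dimensionally consistent.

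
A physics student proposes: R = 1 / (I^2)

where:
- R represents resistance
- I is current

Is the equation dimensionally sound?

No

R (resistance) has dimensions [I^-2 L^2 M T^-3].
I (current) has dimensions [I].

Left side: [I^-2 L^2 M T^-3]
Right side: [I^-2]

The two sides have different dimensions, so the equation is NOT dimensionally consistent.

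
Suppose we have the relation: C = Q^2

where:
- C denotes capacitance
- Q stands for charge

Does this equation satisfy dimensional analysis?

No

C (capacitance) has dimensions [I^2 L^-2 M^-1 T^4].
Q (charge) has dimensions [I T].

Left side: [I^2 L^-2 M^-1 T^4]
Right side: [I^2 T^2]

The two sides have different dimensions, so the equation is NOT dimensionally consistent.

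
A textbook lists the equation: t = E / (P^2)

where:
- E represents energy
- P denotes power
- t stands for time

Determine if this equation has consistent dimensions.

No

E (energy) has dimensions [L^2 M T^-2].
P (power) has dimensions [L^2 M T^-3].
t (time) has dimensions [T].

Left side: [T]
Right side: [L^-2 M^-1 T^4]

The two sides have different dimensions, so the equation is NOT dimensionally consistent.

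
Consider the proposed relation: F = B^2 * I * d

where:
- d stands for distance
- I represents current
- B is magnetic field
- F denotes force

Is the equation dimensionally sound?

No

d (distance) has dimensions [L].
I (current) has dimensions [I].
B (magnetic field) has dimensions [I^-1 M T^-2].
F (force) has dimensions [L M T^-2].

Left side: [L M T^-2]
Right side: [I^-1 L M^2 T^-4]

The two sides have different dimensions, so the equation is NOT dimensionally consistent.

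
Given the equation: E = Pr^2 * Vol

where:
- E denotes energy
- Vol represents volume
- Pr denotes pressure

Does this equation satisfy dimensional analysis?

No

E (energy) has dimensions [L^2 M T^-2].
Vol (volume) has dimensions [L^3].
Pr (pressure) has dimensions [L^-1 M T^-2].

Left side: [L^2 M T^-2]
Right side: [L M^2 T^-4]

The two sides have different dimensions, so the equation is NOT dimensionally consistent.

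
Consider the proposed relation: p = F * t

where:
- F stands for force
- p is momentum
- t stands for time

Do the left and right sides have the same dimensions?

Yes

F (force) has dimensions [L M T^-2].
p (momentum) has dimensions [L M T^-1].
t (time) has dimensions [T].

Left side: [L M T^-1]
Right side: [L M T^-1]

Both sides have the same dimensions, so the equation is dimensionally consistent.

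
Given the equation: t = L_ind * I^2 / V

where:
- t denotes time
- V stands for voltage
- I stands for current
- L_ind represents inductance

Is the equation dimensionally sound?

No

t (time) has dimensions [T].
V (voltage) has dimensions [I^-1 L^2 M T^-3].
I (current) has dimensions [I].
L_ind (inductance) has dimensions [I^-2 L^2 M T^-2].

Left side: [T]
Right side: [I T]

The two sides have different dimensions, so the equation is NOT dimensionally consistent.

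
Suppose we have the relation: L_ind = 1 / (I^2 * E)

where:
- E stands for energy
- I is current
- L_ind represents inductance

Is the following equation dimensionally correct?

No

E (energy) has dimensions [L^2 M T^-2].
I (current) has dimensions [I].
L_ind (inductance) has dimensions [I^-2 L^2 M T^-2].

Left side: [I^-2 L^2 M T^-2]
Right side: [I^-2 L^-2 M^-1 T^2]

The two sides have different dimensions, so the equation is NOT dimensionally consistent.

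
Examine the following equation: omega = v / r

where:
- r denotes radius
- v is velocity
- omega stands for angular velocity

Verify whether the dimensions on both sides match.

Yes

r (radius) has dimensions [L].
v (velocity) has dimensions [L T^-1].
omega (angular velocity) has dimensions [T^-1].

Left side: [T^-1]
Right side: [T^-1]

Both sides have the same dimensions, so the equation is dimensionally consistent.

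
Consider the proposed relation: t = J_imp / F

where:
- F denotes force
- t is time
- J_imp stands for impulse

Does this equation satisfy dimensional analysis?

Yes

F (force) has dimensions [L M T^-2].
t (time) has dimensions [T].
J_imp (impulse) has dimensions [L M T^-1].

Left side: [T]
Right side: [T]

Both sides have the same dimensions, so the equation is dimensionally consistent.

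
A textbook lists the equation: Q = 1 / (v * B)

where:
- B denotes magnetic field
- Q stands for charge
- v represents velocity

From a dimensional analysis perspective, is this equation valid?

No

B (magnetic field) has dimensions [I^-1 M T^-2].
Q (charge) has dimensions [I T].
v (velocity) has dimensions [L T^-1].

Left side: [I T]
Right side: [I L^-1 M^-1 T^3]

The two sides have different dimensions, so the equation is NOT dimensionally consistent.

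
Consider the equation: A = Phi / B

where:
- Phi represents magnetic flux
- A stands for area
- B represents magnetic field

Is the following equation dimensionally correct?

Yes

Phi (magnetic flux) has dimensions [I^-1 L^2 M T^-2].
A (area) has dimensions [L^2].
B (magnetic field) has dimensions [I^-1 M T^-2].

Left side: [L^2]
Right side: [L^2]

Both sides have the same dimensions, so the equation is dimensionally consistent.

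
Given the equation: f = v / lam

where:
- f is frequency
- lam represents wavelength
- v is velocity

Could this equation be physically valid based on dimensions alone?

Yes

f (frequency) has dimensions [T^-1].
lam (wavelength) has dimensions [L].
v (velocity) has dimensions [L T^-1].

Left side: [T^-1]
Right side: [T^-1]

Both sides have the same dimensions, so the equation is dimensionally consistent.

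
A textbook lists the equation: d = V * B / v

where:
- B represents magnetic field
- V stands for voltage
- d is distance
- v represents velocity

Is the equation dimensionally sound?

No

B (magnetic field) has dimensions [I^-1 M T^-2].
V (voltage) has dimensions [I^-1 L^2 M T^-3].
d (distance) has dimensions [L].
v (velocity) has dimensions [L T^-1].

Left side: [L]
Right side: [I^-2 L M^2 T^-4]

The two sides have different dimensions, so the equation is NOT dimensionally consistent.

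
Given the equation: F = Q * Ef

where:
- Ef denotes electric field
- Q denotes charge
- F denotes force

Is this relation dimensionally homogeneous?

Yes

Ef (electric field) has dimensions [I^-1 L M T^-3].
Q (charge) has dimensions [I T].
F (force) has dimensions [L M T^-2].

Left side: [L M T^-2]
Right side: [L M T^-2]

Both sides have the same dimensions, so the equation is dimensionally consistent.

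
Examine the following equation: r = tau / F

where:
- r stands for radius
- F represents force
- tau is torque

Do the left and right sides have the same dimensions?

Yes

r (radius) has dimensions [L].
F (force) has dimensions [L M T^-2].
tau (torque) has dimensions [L^2 M T^-2].

Left side: [L]
Right side: [L]

Both sides have the same dimensions, so the equation is dimensionally consistent.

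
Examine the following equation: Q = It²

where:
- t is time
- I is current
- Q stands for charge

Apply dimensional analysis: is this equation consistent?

No

t (time) has dimensions [T].
I (current) has dimensions [I].
Q (charge) has dimensions [I T].

Left side: [I T]
Right side: [I T^2]

The two sides have different dimensions, so the equation is NOT dimensionally consistent.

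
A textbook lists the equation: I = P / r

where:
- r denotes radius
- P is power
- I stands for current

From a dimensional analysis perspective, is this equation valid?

No

r (radius) has dimensions [L].
P (power) has dimensions [L^2 M T^-3].
I (current) has dimensions [I].

Left side: [I]
Right side: [L M T^-3]

The two sides have different dimensions, so the equation is NOT dimensionally consistent.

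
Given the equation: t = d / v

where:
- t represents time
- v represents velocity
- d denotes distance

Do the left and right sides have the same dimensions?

Yes

t (time) has dimensions [T].
v (velocity) has dimensions [L T^-1].
d (distance) has dimensions [L].

Left side: [T]
Right side: [T]

Both sides have the same dimensions, so the equation is dimensionally consistent.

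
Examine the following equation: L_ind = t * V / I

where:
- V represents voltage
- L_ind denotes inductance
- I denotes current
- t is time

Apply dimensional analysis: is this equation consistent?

Yes

V (voltage) has dimensions [I^-1 L^2 M T^-3].
L_ind (inductance) has dimensions [I^-2 L^2 M T^-2].
I (current) has dimensions [I].
t (time) has dimensions [T].

Left side: [I^-2 L^2 M T^-2]
Right side: [I^-2 L^2 M T^-2]

Both sides have the same dimensions, so the equation is dimensionally consistent.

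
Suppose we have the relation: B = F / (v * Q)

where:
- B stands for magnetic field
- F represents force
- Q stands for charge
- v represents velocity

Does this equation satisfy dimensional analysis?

Yes

B (magnetic field) has dimensions [I^-1 M T^-2].
F (force) has dimensions [L M T^-2].
Q (charge) has dimensions [I T].
v (velocity) has dimensions [L T^-1].

Left side: [I^-1 M T^-2]
Right side: [I^-1 M T^-2]

Both sides have the same dimensions, so the equation is dimensionally consistent.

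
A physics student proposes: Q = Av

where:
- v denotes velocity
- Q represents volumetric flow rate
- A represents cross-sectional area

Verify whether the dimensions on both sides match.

Yes

v (velocity) has dimensions [L T^-1].
Q (volumetric flow rate) has dimensions [L^3 T^-1].
A (cross-sectional area) has dimensions [L^2].

Left side: [L^3 T^-1]
Right side: [L^3 T^-1]

Both sides have the same dimensions, so the equation is dimensionally consistent.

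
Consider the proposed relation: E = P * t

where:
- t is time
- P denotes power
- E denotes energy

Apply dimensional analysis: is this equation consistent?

Yes

t (time) has dimensions [T].
P (power) has dimensions [L^2 M T^-3].
E (energy) has dimensions [L^2 M T^-2].

Left side: [L^2 M T^-2]
Right side: [L^2 M T^-2]

Both sides have the same dimensions, so the equation is dimensionally consistent.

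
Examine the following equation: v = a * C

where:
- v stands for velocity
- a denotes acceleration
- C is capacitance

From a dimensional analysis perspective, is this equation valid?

No

v (velocity) has dimensions [L T^-1].
a (acceleration) has dimensions [L T^-2].
C (capacitance) has dimensions [I^2 L^-2 M^-1 T^4].

Left side: [L T^-1]
Right side: [I^2 L^-1 M^-1 T^2]

The two sides have different dimensions, so the equation is NOT dimensionally consistent.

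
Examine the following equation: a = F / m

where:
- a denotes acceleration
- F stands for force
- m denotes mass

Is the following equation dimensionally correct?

Yes

a (acceleration) has dimensions [L T^-2].
F (force) has dimensions [L M T^-2].
m (mass) has dimensions [M].

Left side: [L T^-2]
Right side: [L T^-2]

Both sides have the same dimensions, so the equation is dimensionally consistent.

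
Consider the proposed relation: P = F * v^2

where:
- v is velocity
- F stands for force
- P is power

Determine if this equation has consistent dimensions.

No

v (velocity) has dimensions [L T^-1].
F (force) has dimensions [L M T^-2].
P (power) has dimensions [L^2 M T^-3].

Left side: [L^2 M T^-3]
Right side: [L^3 M T^-4]

The two sides have different dimensions, so the equation is NOT dimensionally consistent.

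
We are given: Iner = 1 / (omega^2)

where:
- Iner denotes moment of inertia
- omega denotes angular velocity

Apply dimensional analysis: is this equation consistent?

No

Iner (moment of inertia) has dimensions [L^2 M].
omega (angular velocity) has dimensions [T^-1].

Left side: [L^2 M]
Right side: [T^2]

The two sides have different dimensions, so the equation is NOT dimensionally consistent.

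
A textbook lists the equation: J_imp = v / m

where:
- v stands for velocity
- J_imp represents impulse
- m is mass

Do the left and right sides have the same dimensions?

No

v (velocity) has dimensions [L T^-1].
J_imp (impulse) has dimensions [L M T^-1].
m (mass) has dimensions [M].

Left side: [L M T^-1]
Right side: [L M^-1 T^-1]

The two sides have different dimensions, so the equation is NOT dimensionally consistent.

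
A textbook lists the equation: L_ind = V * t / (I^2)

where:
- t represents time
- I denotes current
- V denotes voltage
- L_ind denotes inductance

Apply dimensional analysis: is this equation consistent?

No

t (time) has dimensions [T].
I (current) has dimensions [I].
V (voltage) has dimensions [I^-1 L^2 M T^-3].
L_ind (inductance) has dimensions [I^-2 L^2 M T^-2].

Left side: [I^-2 L^2 M T^-2]
Right side: [I^-3 L^2 M T^-2]

The two sides have different dimensions, so the equation is NOT dimensionally consistent.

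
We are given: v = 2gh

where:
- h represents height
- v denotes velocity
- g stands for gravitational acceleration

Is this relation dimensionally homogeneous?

No

h (height) has dimensions [L].
v (velocity) has dimensions [L T^-1].
g (gravitational acceleration) has dimensions [L T^-2].

Left side: [L T^-1]
Right side: [L^2 T^-2]

The two sides have different dimensions, so the equation is NOT dimensionally consistent.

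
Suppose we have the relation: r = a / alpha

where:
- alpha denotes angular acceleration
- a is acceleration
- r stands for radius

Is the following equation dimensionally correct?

Yes

alpha (angular acceleration) has dimensions [T^-2].
a (acceleration) has dimensions [L T^-2].
r (radius) has dimensions [L].

Left side: [L]
Right side: [L]

Both sides have the same dimensions, so the equation is dimensionally consistent.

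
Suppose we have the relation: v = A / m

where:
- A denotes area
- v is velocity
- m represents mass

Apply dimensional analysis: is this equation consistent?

No

A (area) has dimensions [L^2].
v (velocity) has dimensions [L T^-1].
m (mass) has dimensions [M].

Left side: [L T^-1]
Right side: [L^2 M^-1]

The two sides have different dimensions, so the equation is NOT dimensionally consistent.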